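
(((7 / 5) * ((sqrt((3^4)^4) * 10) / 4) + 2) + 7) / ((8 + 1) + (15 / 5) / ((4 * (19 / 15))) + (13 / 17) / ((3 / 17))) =1047546 / 635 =1649.68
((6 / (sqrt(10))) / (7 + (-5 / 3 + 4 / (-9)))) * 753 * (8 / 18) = 2259 * sqrt(10) / 55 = 129.88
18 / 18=1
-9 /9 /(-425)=1 /425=0.00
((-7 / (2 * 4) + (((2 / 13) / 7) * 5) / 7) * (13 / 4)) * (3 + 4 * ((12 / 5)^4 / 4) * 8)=-734634177 / 980000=-749.63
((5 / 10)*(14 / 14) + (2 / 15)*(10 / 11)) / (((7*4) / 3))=41 / 616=0.07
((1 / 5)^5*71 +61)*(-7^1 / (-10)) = 667436 / 15625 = 42.72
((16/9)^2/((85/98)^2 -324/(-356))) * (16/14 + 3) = 906529792/115096869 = 7.88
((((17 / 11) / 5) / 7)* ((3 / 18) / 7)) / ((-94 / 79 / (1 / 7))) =-1343 / 10639860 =-0.00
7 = 7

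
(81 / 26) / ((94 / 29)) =2349 / 2444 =0.96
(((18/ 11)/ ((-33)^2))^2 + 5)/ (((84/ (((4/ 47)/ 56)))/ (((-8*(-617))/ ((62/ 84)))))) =10930536306/ 18068150639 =0.60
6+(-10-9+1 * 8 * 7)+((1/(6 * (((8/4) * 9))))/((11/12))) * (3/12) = 17029/396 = 43.00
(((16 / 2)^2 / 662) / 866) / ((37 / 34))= 544 / 5302951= 0.00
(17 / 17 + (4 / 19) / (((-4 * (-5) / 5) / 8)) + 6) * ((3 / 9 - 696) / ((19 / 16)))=-1569424 / 361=-4347.43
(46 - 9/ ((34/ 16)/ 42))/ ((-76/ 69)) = 4071/ 34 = 119.74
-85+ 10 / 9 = -755 / 9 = -83.89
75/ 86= 0.87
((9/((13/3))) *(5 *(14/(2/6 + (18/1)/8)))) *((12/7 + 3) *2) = 213840/403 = 530.62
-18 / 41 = -0.44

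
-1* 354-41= -395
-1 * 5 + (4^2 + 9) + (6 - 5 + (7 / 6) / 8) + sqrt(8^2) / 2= 1207 / 48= 25.15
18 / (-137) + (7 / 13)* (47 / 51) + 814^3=48989985455803 / 90831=539353144.36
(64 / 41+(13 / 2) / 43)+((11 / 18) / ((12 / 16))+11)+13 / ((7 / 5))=15202681 / 666414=22.81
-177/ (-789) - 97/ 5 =-25216/ 1315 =-19.18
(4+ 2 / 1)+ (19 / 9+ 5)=13.11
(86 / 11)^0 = 1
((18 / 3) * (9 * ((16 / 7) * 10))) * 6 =51840 / 7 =7405.71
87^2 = 7569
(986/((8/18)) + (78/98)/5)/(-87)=-362381/14210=-25.50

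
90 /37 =2.43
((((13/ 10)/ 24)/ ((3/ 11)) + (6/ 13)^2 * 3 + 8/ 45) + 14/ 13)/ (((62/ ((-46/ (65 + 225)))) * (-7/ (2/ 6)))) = 5855777/ 22971967200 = 0.00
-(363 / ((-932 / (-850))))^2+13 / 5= -119001055097 / 1085780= -109599.60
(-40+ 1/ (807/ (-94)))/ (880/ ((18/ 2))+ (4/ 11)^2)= -5875881/ 14340928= -0.41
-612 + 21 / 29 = -17727 / 29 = -611.28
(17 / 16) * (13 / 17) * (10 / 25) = 13 / 40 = 0.32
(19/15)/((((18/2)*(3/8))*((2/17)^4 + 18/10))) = 12695192/60893289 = 0.21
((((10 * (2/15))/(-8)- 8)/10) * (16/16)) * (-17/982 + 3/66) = -0.02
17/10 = 1.70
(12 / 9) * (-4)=-16 / 3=-5.33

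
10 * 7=70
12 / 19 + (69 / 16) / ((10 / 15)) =4317 / 608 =7.10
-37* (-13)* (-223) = -107263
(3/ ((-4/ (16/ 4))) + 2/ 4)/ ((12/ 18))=-15/ 4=-3.75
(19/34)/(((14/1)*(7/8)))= 38/833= 0.05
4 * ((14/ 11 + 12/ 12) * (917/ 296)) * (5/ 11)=114625/ 8954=12.80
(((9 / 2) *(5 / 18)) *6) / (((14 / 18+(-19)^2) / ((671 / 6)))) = 2745 / 1184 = 2.32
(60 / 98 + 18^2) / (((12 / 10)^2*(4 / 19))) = 1259225 / 1176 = 1070.77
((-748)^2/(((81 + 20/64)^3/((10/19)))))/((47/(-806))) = -18471330775040/1966451993593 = -9.39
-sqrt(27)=-3* sqrt(3)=-5.20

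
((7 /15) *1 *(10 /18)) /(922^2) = 0.00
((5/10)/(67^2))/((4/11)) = 11/35912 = 0.00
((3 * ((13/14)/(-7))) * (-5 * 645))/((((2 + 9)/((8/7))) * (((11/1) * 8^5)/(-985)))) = -123888375/339992576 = -0.36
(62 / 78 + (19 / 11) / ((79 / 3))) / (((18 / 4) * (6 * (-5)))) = -29162 / 4575285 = -0.01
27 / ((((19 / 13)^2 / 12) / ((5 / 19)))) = 273780 / 6859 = 39.92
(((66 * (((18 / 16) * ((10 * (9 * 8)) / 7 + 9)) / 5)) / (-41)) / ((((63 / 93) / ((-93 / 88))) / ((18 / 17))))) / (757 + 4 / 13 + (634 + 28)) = 2377030617 / 50412560240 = 0.05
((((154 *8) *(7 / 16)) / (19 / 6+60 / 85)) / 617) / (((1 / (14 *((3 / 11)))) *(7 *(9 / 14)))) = 46648 / 243715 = 0.19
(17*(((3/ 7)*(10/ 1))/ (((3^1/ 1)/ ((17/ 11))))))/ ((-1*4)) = -1445/ 154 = -9.38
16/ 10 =8/ 5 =1.60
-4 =-4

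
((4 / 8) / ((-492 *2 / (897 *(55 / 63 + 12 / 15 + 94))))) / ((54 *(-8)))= 9010963 / 89268480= 0.10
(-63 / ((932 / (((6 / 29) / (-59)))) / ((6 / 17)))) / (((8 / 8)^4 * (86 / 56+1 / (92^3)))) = 1030204224 / 18910626048571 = 0.00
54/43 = 1.26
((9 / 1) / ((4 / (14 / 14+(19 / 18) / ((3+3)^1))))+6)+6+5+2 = 1039 / 48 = 21.65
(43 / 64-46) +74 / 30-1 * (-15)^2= -257147 / 960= -267.86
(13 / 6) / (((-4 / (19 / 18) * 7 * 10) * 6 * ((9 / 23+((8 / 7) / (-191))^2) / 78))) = -1450739927 / 5346695520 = -0.27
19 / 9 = 2.11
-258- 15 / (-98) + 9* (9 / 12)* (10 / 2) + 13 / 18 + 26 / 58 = -11404025 / 51156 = -222.93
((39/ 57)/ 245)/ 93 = 13/ 432915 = 0.00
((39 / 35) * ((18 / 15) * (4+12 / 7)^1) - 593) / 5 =-143413 / 1225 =-117.07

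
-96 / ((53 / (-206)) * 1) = 19776 / 53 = 373.13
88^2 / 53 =7744 / 53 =146.11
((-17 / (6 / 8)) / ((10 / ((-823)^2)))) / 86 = -11514593 / 645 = -17852.08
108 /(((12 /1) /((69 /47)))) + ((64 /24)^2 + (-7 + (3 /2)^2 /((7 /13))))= 207299 /11844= 17.50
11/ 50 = 0.22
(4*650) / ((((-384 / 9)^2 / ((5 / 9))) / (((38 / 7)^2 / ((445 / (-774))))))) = -45404775 / 1116416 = -40.67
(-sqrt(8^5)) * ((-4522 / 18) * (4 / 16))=72352 * sqrt(2) / 9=11369.02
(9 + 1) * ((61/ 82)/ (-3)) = -305/ 123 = -2.48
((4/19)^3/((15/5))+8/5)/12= 41234/308655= 0.13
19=19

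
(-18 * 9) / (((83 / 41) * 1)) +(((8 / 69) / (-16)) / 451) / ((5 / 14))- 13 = -1201349576 / 12914385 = -93.02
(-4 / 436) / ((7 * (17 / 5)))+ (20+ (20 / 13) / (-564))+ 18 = 903408014 / 23775843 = 38.00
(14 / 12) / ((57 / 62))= 217 / 171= 1.27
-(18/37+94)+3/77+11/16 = -4273957/45584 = -93.76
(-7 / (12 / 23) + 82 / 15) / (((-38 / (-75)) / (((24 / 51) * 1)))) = -2385 / 323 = -7.38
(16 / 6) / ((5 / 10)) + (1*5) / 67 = 1087 / 201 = 5.41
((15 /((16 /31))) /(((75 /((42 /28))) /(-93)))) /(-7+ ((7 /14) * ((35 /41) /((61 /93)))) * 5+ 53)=-21631149 /19709360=-1.10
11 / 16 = 0.69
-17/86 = -0.20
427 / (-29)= -427 / 29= -14.72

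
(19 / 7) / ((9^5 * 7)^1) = 19 / 2893401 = 0.00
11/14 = 0.79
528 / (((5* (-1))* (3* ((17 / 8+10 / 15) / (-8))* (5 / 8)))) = 270336 / 1675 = 161.39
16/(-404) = -4/101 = -0.04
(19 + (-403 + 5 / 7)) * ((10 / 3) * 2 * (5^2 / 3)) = -1341500 / 63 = -21293.65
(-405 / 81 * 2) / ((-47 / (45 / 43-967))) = -415360 / 2021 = -205.52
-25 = -25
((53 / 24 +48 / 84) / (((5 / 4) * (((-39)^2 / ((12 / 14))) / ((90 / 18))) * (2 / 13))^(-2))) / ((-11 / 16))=-1657383 / 88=-18833.90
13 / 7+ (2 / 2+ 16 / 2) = 76 / 7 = 10.86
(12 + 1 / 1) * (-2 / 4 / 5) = -13 / 10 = -1.30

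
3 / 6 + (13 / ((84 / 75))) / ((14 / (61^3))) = 73769021 / 392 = 188186.28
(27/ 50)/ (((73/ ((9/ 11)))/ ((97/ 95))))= 23571/ 3814250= 0.01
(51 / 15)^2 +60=1789 / 25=71.56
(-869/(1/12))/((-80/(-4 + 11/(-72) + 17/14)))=-1286989/3360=-383.03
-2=-2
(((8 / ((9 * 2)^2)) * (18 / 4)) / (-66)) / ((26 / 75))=-25 / 5148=-0.00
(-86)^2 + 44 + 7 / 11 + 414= 86401 / 11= 7854.64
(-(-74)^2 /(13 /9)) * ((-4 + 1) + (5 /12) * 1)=127317 /13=9793.62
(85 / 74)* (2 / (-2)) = -85 / 74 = -1.15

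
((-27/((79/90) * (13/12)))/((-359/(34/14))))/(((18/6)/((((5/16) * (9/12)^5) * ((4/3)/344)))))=8365275/454560124928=0.00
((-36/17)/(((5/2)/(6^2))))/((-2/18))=23328/85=274.45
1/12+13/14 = 85/84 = 1.01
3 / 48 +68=1089 / 16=68.06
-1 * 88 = -88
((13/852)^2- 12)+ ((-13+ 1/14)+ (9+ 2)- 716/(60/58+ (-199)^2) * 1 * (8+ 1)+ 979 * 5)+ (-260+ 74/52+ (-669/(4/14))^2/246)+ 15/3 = 6439638907469168155/239263571815632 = 26914.41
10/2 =5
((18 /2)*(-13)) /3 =-39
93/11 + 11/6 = 679/66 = 10.29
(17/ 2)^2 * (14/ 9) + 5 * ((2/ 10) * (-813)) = -12611/ 18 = -700.61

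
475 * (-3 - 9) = -5700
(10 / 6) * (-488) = -2440 / 3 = -813.33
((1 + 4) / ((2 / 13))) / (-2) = -65 / 4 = -16.25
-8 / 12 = -2 / 3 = -0.67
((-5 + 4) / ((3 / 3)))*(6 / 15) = -0.40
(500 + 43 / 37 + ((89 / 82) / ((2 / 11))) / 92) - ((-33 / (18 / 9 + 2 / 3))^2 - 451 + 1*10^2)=1561076761 / 2233024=699.09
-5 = -5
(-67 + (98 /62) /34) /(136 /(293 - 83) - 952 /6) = 7409745 /17487968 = 0.42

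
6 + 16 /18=62 /9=6.89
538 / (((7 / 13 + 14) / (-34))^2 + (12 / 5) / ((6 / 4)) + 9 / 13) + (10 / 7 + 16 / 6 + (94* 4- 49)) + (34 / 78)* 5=121149494416 / 220017707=550.64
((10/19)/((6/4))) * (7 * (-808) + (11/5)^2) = -188372/95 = -1982.86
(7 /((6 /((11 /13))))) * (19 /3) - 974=-226453 /234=-967.75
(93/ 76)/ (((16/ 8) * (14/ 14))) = 93/ 152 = 0.61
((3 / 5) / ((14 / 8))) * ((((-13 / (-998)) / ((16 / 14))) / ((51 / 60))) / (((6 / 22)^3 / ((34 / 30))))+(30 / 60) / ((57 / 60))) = 3918059 / 8959545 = 0.44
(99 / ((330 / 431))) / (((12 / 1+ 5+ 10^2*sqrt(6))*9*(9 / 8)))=-29308 / 8060985+ 34480*sqrt(6) / 1612197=0.05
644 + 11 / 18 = 11603 / 18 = 644.61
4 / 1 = 4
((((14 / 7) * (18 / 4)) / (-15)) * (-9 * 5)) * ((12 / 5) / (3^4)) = 4 / 5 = 0.80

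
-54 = -54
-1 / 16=-0.06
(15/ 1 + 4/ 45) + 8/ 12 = 15.76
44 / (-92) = -11 / 23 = -0.48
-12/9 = -4/3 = -1.33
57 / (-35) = -1.63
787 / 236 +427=101559 / 236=430.33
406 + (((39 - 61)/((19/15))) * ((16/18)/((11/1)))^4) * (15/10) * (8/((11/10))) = 405.99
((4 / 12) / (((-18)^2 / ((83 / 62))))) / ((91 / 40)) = 0.00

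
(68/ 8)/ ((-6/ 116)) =-493/ 3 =-164.33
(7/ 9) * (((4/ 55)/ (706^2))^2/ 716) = 7/ 302677217099621100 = 0.00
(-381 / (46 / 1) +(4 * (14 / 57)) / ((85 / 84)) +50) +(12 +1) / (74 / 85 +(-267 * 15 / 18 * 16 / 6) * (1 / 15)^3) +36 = 43266338126 / 444217055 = 97.40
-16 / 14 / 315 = -8 / 2205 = -0.00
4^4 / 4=64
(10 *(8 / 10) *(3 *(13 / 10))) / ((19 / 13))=2028 / 95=21.35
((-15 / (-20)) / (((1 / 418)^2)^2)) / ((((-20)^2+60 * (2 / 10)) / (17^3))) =28122450647379 / 103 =273033501430.86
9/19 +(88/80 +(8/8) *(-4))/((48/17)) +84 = 761033/9120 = 83.45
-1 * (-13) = 13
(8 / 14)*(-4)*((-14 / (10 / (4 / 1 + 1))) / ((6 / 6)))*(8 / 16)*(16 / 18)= 64 / 9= 7.11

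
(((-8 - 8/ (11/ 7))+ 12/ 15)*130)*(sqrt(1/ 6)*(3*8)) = -70304*sqrt(6)/ 11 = -15655.36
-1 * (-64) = 64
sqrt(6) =2.45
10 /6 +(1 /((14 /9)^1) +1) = 139 /42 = 3.31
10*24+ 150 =390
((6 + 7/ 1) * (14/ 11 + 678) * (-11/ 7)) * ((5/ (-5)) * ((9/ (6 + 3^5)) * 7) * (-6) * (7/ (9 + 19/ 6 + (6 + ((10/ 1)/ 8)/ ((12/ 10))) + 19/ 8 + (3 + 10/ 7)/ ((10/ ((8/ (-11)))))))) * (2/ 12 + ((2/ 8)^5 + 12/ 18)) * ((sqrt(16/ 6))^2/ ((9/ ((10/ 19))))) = -419341272350/ 464711937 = -902.37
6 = 6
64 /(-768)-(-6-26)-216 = -2209 /12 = -184.08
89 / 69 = 1.29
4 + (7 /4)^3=599 /64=9.36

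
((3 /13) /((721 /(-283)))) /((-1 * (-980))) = -849 /9185540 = -0.00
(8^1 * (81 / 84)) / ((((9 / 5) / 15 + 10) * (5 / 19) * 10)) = 513 / 1771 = 0.29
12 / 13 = 0.92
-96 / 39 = -32 / 13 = -2.46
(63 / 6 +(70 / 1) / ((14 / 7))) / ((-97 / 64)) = -2912 / 97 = -30.02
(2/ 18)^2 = 1/ 81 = 0.01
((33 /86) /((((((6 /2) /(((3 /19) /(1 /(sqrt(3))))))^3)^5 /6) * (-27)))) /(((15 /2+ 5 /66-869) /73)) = 19317771 * sqrt(3) /18556817617364788323563939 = 0.00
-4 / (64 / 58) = -3.62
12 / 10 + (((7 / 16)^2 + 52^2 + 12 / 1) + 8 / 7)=24358067 / 8960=2718.53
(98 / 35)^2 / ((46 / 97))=9506 / 575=16.53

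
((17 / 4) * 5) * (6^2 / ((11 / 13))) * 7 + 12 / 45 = 1044269 / 165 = 6328.90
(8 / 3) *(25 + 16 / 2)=88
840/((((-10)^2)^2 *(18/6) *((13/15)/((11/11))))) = 21/650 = 0.03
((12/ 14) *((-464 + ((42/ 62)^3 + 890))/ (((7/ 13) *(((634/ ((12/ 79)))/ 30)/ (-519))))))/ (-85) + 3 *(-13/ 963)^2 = 5721570274418603293/ 192109019731196967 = 29.78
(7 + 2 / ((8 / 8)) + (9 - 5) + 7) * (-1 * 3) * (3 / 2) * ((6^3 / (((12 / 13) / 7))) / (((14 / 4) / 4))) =-168480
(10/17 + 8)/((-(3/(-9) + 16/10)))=-2190/323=-6.78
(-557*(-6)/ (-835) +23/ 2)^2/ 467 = 156775441/ 1302416300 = 0.12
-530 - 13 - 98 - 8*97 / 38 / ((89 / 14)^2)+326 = -47483233 / 150499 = -315.51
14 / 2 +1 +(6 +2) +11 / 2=21.50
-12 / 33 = -4 / 11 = -0.36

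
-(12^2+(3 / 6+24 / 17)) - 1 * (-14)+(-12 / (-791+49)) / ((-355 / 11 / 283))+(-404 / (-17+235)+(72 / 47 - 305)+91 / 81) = -810638841590411 / 1858191865110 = -436.25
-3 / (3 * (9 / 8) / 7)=-56 / 9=-6.22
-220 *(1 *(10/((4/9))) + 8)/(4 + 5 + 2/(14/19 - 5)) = -543510/691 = -786.56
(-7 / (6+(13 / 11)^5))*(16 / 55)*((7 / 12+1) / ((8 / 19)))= -36997807 / 40127970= -0.92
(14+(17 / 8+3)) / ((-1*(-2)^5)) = 153 / 256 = 0.60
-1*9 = -9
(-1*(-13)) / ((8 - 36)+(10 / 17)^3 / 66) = -0.46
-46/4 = -23/2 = -11.50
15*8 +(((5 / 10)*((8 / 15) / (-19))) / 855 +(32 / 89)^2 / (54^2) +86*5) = 28662724128682 / 52114041225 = 550.00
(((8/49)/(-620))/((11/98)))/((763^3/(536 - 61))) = -380/151470476927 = -0.00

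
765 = 765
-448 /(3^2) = -49.78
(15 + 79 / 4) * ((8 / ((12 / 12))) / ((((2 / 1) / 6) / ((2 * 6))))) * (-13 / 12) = -10842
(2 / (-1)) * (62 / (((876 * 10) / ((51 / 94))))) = -527 / 68620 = -0.01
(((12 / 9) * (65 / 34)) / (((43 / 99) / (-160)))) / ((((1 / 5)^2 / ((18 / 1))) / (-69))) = 21312720000 / 731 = 29155567.72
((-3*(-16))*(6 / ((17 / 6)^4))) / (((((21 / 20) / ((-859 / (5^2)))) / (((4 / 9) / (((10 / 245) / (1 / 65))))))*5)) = -664989696 / 135721625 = -4.90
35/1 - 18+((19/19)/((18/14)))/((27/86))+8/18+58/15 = 28903/1215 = 23.79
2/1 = 2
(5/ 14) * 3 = 15/ 14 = 1.07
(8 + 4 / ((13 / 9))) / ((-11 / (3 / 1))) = -420 / 143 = -2.94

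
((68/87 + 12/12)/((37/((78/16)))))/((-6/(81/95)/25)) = -272025/326192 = -0.83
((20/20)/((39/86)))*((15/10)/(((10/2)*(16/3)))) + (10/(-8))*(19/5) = -4811/1040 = -4.63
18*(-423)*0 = 0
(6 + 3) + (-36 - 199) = -226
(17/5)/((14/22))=187/35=5.34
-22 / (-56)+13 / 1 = 13.39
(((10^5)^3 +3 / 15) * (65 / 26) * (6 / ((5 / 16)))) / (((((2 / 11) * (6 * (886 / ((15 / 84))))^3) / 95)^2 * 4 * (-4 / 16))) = -0.00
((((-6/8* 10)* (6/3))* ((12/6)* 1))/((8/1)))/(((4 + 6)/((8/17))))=-3/17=-0.18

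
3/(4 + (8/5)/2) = 5/8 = 0.62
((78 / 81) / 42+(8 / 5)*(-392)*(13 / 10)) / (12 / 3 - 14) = 11557403 / 141750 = 81.53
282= 282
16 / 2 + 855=863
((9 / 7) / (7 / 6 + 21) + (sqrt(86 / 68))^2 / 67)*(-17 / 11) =-163045 / 1372294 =-0.12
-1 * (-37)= 37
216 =216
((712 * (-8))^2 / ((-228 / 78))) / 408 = -26361088 / 969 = -27204.43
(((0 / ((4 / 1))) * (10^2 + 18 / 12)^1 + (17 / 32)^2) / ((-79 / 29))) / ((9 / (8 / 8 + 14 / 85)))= -5423 / 404480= -0.01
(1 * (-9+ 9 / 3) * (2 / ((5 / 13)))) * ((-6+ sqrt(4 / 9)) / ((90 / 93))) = 12896 / 75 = 171.95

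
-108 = -108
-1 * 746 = -746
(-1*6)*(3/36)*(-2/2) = 1/2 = 0.50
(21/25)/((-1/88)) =-1848/25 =-73.92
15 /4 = 3.75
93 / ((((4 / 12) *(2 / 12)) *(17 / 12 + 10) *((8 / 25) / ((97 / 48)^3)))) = 2121964725 / 561152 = 3781.44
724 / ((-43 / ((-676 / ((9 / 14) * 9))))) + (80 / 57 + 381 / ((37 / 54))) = 6181873166 / 2448549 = 2524.71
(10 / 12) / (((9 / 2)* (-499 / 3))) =-5 / 4491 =-0.00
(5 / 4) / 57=5 / 228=0.02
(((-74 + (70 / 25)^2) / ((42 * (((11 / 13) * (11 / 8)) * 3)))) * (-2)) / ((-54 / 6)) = -0.10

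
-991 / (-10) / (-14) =-991 / 140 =-7.08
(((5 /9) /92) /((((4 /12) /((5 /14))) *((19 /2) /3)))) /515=5 /1260308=0.00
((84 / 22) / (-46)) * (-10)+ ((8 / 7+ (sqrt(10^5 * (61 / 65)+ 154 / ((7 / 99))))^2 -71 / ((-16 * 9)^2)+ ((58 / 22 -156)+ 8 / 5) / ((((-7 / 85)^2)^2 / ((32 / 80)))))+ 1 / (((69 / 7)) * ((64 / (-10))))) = -200394400285215431 / 163749890304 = -1223783.42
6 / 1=6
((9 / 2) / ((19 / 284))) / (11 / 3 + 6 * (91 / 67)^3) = 1153125342 / 320580749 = 3.60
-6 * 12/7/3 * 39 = -936/7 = -133.71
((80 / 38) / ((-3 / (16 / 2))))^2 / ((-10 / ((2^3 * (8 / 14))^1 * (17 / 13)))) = -18.84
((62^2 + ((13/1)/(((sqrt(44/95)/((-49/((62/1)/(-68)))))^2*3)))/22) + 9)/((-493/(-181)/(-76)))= -24383452788094/171979599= -141781.08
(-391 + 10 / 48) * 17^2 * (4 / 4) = -2710531 / 24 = -112938.79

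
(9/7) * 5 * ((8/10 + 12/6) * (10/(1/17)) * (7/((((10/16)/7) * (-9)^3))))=-26656/81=-329.09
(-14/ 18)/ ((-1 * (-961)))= -7/ 8649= -0.00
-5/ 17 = -0.29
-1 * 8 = -8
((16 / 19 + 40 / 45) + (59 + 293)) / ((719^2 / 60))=1209760 / 29466777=0.04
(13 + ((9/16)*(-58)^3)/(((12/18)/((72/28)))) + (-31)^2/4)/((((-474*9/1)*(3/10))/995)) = 58933665925/179172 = 328922.30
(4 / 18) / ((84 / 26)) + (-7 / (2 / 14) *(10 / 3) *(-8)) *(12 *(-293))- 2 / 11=-9551425195 / 2079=-4594240.11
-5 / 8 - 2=-21 / 8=-2.62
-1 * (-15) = 15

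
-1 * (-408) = 408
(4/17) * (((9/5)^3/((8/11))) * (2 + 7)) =72171/4250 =16.98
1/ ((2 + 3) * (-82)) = -1/ 410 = -0.00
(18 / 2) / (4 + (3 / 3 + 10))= 0.60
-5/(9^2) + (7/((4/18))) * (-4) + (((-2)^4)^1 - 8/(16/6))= -9158/81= -113.06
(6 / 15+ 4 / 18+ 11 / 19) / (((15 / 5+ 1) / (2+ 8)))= 1027 / 342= 3.00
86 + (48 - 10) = 124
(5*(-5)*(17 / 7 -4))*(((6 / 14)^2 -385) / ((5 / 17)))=-17630360 / 343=-51400.47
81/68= 1.19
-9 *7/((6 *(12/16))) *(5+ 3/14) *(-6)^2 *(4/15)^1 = -3504/5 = -700.80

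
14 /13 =1.08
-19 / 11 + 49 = 520 / 11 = 47.27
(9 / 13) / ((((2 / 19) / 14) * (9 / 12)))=1596 / 13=122.77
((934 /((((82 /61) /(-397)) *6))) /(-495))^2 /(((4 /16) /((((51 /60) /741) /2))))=19.79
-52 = -52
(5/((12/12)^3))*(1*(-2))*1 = -10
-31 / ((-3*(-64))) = -31 / 192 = -0.16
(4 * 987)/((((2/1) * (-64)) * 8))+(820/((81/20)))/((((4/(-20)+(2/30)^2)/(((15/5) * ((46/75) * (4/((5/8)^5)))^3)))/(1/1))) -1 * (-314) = -9202048968520338743814877/174023437500000000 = -52878216.29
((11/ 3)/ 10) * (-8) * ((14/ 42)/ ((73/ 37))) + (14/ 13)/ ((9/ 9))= 24826/ 42705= 0.58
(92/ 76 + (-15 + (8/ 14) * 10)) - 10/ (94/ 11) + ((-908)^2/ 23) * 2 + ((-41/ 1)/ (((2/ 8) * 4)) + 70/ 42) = 30901393853/ 431319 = 71643.94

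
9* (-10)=-90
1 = 1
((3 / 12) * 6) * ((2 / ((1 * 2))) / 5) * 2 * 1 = 0.60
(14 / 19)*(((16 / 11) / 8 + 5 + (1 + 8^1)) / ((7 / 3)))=936 / 209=4.48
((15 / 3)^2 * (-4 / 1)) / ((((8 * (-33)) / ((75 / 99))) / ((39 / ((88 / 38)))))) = 154375 / 31944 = 4.83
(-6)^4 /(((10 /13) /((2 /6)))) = 2808 /5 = 561.60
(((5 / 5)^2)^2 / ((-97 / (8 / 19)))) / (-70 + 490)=-2 / 193515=-0.00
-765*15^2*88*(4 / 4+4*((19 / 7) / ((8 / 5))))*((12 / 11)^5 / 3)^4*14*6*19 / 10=-80985112832458953975870259200 / 61159090448414546291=-1324171308.61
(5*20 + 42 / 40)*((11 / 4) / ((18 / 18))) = 22231 / 80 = 277.89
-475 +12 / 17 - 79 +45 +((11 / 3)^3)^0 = -8624 / 17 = -507.29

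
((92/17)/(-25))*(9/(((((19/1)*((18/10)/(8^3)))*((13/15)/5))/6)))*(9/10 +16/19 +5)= -543062016/79781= -6806.91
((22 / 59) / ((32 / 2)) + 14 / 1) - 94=-79.98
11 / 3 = 3.67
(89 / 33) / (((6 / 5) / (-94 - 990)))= -241190 / 99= -2436.26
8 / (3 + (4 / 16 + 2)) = 32 / 21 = 1.52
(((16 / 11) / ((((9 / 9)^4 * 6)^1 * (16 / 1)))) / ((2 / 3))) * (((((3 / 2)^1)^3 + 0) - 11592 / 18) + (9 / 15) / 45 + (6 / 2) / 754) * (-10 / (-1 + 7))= 144905459 / 5971680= 24.27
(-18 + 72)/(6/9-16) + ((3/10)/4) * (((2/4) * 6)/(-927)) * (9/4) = -1335087/379040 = -3.52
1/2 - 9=-17/2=-8.50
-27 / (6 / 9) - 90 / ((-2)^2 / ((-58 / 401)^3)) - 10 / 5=-5472122045 / 128962402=-42.43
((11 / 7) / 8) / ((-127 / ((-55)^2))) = -33275 / 7112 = -4.68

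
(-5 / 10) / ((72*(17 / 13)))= -13 / 2448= -0.01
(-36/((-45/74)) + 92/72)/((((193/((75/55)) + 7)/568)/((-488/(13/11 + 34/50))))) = -6482749075/106944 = -60618.17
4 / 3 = 1.33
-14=-14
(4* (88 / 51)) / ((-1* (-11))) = 0.63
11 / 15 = 0.73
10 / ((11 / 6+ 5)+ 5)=60 / 71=0.85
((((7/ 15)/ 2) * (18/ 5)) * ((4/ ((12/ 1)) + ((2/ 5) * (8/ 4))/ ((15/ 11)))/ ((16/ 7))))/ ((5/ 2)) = 3381/ 25000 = 0.14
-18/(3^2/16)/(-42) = 16/21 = 0.76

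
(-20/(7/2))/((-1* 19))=40/133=0.30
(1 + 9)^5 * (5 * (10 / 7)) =5000000 / 7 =714285.71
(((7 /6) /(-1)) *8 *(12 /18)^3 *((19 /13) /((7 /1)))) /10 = -304 /5265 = -0.06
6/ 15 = 0.40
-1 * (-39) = 39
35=35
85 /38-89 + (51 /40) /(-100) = -6594969 /76000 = -86.78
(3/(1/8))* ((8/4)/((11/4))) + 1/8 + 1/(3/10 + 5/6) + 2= 30611/1496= 20.46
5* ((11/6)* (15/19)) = 7.24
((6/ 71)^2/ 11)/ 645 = 12/ 11921965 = 0.00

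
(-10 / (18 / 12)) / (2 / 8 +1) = -5.33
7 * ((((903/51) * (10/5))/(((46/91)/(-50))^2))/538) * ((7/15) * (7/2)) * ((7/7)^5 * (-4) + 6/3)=-14725.68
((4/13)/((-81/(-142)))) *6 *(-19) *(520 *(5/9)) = -4316800/243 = -17764.61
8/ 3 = 2.67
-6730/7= -961.43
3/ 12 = 1/ 4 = 0.25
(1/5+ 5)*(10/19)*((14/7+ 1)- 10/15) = 364/57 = 6.39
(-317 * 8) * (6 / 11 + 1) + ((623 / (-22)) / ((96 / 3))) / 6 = -16555631 / 4224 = -3919.42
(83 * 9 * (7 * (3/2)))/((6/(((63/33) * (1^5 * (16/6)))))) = 73206/11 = 6655.09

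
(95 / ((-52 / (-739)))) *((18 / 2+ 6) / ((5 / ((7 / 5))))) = 294861 / 52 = 5670.40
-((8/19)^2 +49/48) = -20761/17328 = -1.20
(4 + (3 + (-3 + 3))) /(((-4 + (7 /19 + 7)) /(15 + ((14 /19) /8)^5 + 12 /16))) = 279541790353 /8540717056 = 32.73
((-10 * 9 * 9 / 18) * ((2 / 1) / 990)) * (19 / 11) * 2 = -38 / 121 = -0.31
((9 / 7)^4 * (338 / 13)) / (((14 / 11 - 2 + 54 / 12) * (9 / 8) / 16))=53374464 / 199283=267.83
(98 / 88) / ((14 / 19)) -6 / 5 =137 / 440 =0.31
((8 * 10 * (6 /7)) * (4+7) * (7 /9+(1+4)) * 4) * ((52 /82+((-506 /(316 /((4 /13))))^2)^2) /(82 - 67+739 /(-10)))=-8901803078671923200 /43396716233505453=-205.13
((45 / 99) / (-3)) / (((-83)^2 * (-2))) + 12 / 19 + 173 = 173.63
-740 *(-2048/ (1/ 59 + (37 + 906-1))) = 89415680/ 55579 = 1608.80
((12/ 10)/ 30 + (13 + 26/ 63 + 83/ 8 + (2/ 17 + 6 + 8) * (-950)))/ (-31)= 2867696107/ 6640200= 431.87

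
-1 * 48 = -48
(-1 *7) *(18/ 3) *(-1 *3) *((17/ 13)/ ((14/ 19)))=2907/ 13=223.62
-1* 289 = -289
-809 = -809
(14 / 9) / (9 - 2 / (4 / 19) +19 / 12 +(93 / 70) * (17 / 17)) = 1960 / 3039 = 0.64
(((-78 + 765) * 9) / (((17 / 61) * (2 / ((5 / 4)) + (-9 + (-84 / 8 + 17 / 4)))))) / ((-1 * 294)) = 419070 / 75803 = 5.53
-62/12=-31/6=-5.17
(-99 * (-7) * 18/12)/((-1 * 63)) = -33/2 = -16.50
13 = 13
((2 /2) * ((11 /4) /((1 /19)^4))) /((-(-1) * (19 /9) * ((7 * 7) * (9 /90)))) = 3395205 /98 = 34644.95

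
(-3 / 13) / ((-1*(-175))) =-3 / 2275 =-0.00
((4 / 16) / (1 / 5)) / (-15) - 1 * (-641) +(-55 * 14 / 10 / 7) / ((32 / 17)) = 60967 / 96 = 635.07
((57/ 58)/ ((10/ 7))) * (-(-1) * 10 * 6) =1197/ 29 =41.28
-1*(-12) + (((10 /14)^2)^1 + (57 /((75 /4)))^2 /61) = 23653649 /1868125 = 12.66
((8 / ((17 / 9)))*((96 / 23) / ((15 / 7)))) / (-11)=-16128 / 21505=-0.75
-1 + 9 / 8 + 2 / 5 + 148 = 5941 / 40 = 148.52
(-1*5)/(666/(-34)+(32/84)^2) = 0.26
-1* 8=-8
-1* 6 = -6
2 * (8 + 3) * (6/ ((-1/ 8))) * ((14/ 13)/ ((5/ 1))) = -14784/ 65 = -227.45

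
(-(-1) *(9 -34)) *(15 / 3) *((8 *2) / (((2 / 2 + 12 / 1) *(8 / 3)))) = -750 / 13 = -57.69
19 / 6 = 3.17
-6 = -6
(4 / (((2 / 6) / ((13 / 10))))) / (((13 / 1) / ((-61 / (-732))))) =1 / 10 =0.10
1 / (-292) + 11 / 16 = 799 / 1168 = 0.68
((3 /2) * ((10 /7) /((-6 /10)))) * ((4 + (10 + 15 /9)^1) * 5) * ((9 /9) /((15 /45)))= -839.29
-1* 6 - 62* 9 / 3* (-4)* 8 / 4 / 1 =1482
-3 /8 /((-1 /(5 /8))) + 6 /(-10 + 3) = -279 /448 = -0.62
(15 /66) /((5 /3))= 3 /22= 0.14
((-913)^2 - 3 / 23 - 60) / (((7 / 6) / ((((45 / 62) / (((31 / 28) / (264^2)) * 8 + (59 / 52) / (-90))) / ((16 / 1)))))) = -122129845437600 / 47028767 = -2596917.87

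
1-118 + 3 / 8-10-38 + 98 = -533 / 8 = -66.62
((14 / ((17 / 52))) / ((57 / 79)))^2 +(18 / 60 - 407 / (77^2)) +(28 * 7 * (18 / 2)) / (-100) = 88700106621157 / 25304998950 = 3505.24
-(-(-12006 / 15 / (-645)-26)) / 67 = -26616 / 72025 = -0.37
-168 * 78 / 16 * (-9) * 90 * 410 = 271989900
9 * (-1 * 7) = -63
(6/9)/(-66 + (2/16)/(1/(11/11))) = -16/1581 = -0.01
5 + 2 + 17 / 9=80 / 9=8.89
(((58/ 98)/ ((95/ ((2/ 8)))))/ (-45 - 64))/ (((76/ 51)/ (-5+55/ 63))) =0.00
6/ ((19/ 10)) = 60/ 19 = 3.16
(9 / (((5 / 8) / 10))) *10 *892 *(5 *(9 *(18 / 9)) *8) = 924825600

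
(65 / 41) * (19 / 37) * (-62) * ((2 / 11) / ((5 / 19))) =-581932 / 16687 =-34.87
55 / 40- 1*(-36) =299 / 8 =37.38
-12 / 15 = -4 / 5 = -0.80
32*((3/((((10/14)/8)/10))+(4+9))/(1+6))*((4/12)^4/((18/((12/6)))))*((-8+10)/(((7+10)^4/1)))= 22336/426207663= 0.00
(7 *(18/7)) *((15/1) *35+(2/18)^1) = 9452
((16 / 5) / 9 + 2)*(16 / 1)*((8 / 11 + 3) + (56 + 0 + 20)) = 1487392 / 495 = 3004.83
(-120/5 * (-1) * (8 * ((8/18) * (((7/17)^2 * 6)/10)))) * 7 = 87808/1445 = 60.77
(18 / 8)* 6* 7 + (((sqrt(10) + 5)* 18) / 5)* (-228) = -8019 / 2 - 4104* sqrt(10) / 5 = -6605.10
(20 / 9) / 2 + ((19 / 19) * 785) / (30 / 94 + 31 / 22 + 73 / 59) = 28854436 / 108549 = 265.82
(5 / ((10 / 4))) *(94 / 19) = 188 / 19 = 9.89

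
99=99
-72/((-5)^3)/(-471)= -24/19625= -0.00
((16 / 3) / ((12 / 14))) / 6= 28 / 27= 1.04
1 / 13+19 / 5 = 252 / 65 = 3.88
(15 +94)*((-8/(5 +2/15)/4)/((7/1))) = -3270/539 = -6.07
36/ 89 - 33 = -32.60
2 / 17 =0.12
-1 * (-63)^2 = -3969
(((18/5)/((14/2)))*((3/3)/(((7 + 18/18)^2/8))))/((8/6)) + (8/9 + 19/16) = 2677/1260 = 2.12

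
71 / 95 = 0.75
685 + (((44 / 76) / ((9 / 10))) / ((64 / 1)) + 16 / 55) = 206248177 / 300960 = 685.30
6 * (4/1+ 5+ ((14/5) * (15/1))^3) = 444582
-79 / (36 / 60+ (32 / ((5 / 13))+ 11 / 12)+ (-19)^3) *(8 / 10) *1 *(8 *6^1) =182016 / 406457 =0.45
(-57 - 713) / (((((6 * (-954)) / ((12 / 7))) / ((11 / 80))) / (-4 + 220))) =363 / 53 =6.85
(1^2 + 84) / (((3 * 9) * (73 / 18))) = 170 / 219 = 0.78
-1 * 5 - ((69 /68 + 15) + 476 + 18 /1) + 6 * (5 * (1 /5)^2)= -174697 /340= -513.81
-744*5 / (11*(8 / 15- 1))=55800 / 77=724.68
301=301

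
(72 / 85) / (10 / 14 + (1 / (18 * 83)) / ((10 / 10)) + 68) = 752976 / 61082785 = 0.01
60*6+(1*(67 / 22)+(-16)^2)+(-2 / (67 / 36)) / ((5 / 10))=909305 / 1474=616.90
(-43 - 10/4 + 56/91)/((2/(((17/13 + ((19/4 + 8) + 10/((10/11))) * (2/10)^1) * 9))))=-3308445/2704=-1223.54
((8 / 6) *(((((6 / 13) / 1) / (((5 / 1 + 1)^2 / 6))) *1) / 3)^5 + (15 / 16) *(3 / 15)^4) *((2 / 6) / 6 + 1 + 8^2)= 0.10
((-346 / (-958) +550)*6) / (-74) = -790869 / 17723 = -44.62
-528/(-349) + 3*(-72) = -74856/349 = -214.49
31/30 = 1.03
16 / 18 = 8 / 9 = 0.89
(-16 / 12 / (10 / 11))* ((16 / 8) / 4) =-11 / 15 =-0.73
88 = 88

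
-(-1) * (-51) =-51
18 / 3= 6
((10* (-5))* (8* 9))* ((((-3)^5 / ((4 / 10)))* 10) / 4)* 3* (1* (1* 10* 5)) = 820125000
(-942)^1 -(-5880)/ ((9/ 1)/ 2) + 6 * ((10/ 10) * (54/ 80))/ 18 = 43787/ 120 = 364.89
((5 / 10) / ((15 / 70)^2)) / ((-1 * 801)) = -98 / 7209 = -0.01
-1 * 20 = -20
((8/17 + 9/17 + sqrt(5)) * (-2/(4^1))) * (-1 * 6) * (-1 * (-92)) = 276 + 276 * sqrt(5) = 893.15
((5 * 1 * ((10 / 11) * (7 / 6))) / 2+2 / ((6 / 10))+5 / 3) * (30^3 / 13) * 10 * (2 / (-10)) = -31783.22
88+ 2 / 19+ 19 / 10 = 17101 / 190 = 90.01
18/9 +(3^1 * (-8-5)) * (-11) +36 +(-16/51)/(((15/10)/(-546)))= 29641/51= 581.20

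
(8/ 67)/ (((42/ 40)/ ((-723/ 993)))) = -38560/ 465717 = -0.08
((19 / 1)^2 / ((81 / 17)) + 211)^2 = 539539984 / 6561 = 82234.41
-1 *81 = -81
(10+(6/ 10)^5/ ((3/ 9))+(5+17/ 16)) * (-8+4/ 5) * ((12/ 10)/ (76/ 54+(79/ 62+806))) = -18413416611/ 105760390625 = -0.17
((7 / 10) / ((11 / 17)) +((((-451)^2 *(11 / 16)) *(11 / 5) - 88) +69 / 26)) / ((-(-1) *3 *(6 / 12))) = 3518483519 / 17160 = 205039.83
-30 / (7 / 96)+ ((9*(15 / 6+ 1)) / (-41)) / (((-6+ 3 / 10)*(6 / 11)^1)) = -4484345 / 10906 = -411.18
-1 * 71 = -71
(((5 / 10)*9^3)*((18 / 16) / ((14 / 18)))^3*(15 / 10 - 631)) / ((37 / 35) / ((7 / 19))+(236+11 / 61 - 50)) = -148767530673555 / 40504188928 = -3672.89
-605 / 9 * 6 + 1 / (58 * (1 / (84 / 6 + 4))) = -35063 / 87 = -403.02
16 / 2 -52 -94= -138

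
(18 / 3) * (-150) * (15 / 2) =-6750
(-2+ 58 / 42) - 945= -945.62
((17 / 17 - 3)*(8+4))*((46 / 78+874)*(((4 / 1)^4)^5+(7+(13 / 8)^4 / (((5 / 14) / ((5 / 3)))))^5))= -328369659052048915906066726813237691 / 14226871222863396864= -23080946886223308.70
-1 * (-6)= 6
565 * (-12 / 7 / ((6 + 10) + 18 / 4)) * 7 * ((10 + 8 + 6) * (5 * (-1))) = 1627200 / 41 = 39687.80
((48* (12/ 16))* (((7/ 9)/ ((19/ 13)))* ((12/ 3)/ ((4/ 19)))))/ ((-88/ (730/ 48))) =-33215/ 528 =-62.91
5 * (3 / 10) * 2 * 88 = 264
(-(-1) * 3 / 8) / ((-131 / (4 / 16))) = -3 / 4192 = -0.00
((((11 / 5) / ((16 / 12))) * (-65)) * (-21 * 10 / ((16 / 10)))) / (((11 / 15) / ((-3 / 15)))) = -61425 / 16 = -3839.06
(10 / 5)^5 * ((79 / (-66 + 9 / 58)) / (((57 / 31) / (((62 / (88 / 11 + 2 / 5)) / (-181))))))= 704528320 / 827413083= 0.85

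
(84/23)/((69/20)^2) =11200/36501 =0.31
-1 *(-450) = 450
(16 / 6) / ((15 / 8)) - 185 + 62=-5471 / 45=-121.58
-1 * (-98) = 98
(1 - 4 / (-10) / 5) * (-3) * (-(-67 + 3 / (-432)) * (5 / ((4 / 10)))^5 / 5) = -6784453125 / 512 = -13250885.01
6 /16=3 /8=0.38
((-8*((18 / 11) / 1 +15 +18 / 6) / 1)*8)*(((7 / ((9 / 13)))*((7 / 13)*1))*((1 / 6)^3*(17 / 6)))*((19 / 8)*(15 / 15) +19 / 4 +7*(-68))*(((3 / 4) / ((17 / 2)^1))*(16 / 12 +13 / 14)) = 226765 / 27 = 8398.70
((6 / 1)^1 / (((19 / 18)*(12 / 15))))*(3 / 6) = 135 / 38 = 3.55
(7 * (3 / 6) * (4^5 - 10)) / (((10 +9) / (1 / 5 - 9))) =-156156 / 95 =-1643.75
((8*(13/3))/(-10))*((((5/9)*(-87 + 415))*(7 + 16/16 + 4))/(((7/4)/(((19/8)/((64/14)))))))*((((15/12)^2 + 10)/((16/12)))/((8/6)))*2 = -29273.36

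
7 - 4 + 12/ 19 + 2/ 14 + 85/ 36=29377/ 4788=6.14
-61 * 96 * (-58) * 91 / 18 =5151328 / 3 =1717109.33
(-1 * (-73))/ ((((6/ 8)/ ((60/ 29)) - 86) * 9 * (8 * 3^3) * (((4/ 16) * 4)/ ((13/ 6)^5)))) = -10424765/ 497901168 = -0.02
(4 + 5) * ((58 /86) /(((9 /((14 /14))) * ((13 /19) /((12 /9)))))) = 2204 /1677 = 1.31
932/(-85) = -932/85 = -10.96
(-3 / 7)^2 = 9 / 49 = 0.18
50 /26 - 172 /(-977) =26661 /12701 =2.10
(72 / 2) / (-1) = -36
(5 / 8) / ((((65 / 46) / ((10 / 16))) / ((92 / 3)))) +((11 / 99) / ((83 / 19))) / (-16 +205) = 124478321 / 14683032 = 8.48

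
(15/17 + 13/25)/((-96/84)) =-1043/850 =-1.23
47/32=1.47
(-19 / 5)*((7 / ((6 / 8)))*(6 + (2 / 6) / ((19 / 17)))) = -10052 / 45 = -223.38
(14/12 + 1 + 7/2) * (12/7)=68/7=9.71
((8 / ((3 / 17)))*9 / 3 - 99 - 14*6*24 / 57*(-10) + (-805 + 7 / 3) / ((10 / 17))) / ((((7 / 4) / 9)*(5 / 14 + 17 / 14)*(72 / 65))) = -3608111 / 1254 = -2877.28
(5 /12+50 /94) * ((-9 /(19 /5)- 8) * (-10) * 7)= 3688825 /5358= 688.47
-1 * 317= -317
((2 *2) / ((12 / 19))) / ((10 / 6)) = 19 / 5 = 3.80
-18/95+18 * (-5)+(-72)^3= -35467128/95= -373338.19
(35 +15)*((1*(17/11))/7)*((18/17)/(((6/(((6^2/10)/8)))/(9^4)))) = 885735/154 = 5751.53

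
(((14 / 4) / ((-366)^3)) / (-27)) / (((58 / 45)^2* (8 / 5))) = 0.00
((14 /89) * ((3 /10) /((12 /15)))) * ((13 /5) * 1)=273 /1780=0.15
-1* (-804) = 804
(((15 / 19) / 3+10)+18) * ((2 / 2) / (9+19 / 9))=4833 / 1900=2.54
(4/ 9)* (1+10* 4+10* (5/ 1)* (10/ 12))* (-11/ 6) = -5456/ 81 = -67.36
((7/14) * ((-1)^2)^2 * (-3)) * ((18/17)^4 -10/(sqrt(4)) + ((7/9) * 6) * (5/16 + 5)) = -42191899/1336336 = -31.57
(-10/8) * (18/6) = -15/4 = -3.75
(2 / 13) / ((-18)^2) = 1 / 2106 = 0.00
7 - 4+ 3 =6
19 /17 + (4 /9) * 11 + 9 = 2296 /153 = 15.01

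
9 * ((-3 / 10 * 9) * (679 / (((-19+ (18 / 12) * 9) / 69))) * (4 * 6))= 4967909.67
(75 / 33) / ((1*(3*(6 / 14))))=175 / 99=1.77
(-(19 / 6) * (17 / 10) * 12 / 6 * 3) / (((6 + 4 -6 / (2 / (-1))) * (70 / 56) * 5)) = -646 / 1625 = -0.40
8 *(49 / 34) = 196 / 17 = 11.53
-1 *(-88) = 88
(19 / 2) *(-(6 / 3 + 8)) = -95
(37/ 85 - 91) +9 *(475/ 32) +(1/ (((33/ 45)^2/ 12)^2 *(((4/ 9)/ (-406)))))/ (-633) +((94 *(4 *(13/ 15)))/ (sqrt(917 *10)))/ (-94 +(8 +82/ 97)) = 6399432447789/ 8402762720 - 59267 *sqrt(9170)/ 142020375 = 761.55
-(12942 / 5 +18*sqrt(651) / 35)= -12942 / 5 - 18*sqrt(651) / 35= -2601.52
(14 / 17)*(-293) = -4102 / 17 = -241.29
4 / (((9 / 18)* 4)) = 2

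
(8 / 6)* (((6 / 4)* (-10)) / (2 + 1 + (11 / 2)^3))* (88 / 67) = -2816 / 18157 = -0.16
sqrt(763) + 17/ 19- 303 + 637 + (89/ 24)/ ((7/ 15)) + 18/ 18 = sqrt(763) + 365847/ 1064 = 371.46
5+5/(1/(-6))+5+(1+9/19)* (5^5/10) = 440.53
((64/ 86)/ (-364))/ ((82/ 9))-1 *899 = -144229303/ 160433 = -899.00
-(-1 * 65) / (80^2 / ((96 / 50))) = 39 / 2000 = 0.02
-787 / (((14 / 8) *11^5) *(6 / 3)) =-1574 / 1127357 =-0.00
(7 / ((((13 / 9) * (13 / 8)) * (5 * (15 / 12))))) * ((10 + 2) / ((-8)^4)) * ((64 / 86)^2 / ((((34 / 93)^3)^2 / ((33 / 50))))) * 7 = 28246944419199891 / 18856329246722500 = 1.50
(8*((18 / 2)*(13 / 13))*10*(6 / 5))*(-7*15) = -90720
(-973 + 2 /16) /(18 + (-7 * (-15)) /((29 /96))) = -225707 /84816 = -2.66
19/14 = 1.36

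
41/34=1.21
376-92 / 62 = 11610 / 31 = 374.52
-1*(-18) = 18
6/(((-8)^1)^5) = -3/16384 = -0.00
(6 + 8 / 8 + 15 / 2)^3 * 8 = 24389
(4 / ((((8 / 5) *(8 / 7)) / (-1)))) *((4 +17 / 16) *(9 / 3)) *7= -59535 / 256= -232.56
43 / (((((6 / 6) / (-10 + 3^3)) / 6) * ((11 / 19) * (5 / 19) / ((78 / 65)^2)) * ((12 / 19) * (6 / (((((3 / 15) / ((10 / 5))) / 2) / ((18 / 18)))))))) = 15041787 / 27500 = 546.97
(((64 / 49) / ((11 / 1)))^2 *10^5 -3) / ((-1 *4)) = -351.72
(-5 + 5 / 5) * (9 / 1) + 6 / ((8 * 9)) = -35.92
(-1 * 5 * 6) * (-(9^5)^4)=364729963771707864030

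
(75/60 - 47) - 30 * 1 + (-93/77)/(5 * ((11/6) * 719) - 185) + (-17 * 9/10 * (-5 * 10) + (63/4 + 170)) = 2589557567/2959495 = 875.00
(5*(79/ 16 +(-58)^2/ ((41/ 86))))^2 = 536409455065225/ 430336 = 1246489847.62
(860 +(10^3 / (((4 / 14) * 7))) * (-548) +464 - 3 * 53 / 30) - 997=-2736783 / 10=-273678.30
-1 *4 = -4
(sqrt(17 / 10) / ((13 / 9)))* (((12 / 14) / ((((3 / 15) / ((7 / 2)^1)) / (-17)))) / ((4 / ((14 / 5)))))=-3213* sqrt(170) / 260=-161.12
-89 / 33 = -2.70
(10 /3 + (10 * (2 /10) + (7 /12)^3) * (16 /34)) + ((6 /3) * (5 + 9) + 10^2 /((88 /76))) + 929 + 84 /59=2500271335 /2383128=1049.16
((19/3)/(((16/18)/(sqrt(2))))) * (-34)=-969 * sqrt(2)/4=-342.59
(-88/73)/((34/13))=-572/1241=-0.46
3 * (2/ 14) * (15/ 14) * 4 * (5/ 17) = 450/ 833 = 0.54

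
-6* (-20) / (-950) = -12 / 95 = -0.13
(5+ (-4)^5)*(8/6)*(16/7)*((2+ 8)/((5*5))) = -1242.21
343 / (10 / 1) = 343 / 10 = 34.30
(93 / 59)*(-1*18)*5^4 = -17733.05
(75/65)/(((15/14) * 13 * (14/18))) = 18/169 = 0.11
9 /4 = 2.25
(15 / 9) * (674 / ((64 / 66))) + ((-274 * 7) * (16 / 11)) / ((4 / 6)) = -532627 / 176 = -3026.29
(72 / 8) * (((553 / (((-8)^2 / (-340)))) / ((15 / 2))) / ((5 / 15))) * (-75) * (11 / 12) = 23267475 / 32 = 727108.59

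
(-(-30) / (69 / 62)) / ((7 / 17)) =10540 / 161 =65.47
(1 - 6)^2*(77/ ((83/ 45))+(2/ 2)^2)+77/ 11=89281/ 83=1075.67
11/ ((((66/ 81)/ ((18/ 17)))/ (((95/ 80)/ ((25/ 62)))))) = 143127/ 3400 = 42.10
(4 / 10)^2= 4 / 25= 0.16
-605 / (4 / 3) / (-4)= 1815 / 16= 113.44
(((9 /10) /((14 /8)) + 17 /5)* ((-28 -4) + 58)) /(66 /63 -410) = -5343 /21470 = -0.25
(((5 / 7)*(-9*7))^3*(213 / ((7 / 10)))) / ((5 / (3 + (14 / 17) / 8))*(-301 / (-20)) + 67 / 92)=-3767796405000 / 3394307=-1110034.07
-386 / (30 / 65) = -2509 / 3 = -836.33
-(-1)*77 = 77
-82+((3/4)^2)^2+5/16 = -20831/256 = -81.37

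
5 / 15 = 1 / 3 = 0.33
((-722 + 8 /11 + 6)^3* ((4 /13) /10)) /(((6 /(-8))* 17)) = 3896575008256 /4412265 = 883123.52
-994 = -994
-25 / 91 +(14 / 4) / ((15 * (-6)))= -5137 / 16380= -0.31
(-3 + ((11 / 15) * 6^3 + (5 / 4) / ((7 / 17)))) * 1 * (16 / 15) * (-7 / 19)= -88724 / 1425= -62.26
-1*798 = -798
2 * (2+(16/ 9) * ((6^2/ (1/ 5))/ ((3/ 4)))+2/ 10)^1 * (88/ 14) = 80872/ 15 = 5391.47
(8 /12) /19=2 /57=0.04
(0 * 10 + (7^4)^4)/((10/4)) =13293172227840.40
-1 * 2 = -2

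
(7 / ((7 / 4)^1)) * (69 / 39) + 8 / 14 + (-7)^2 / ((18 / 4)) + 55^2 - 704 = 1916081 / 819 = 2339.54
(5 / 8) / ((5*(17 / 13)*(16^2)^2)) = 13 / 8912896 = 0.00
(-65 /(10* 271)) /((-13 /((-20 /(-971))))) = 10 /263141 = 0.00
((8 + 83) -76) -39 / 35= 486 / 35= 13.89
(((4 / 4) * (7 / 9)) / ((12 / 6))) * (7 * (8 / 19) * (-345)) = -22540 / 57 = -395.44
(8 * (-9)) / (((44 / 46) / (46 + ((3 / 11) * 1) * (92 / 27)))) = -427432 / 121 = -3532.50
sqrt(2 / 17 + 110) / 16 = 3 * sqrt(221) / 68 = 0.66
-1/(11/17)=-17/11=-1.55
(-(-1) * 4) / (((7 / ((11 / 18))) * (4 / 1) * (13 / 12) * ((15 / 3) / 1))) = 22 / 1365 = 0.02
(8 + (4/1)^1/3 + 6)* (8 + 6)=644/3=214.67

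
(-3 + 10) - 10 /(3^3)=6.63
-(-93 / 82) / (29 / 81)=7533 / 2378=3.17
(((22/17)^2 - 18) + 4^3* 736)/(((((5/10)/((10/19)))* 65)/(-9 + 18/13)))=-5388901848/927979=-5807.14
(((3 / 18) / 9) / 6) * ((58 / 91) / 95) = 29 / 1400490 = 0.00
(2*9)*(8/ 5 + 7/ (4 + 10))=37.80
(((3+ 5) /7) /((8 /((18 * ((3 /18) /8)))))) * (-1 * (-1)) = 3 /56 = 0.05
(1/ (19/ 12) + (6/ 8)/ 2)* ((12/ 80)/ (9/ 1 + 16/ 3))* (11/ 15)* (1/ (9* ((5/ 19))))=561/ 172000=0.00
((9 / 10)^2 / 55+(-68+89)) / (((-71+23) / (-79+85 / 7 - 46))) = 3043633 / 61600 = 49.41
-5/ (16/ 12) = -15/ 4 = -3.75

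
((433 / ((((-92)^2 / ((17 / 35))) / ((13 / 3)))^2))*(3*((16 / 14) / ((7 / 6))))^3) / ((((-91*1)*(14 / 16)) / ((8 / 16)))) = -8433232704 / 1976203903885225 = -0.00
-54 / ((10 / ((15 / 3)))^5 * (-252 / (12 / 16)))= 9 / 1792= 0.01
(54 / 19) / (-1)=-54 / 19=-2.84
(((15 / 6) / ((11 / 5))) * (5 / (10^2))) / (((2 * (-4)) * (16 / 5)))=-25 / 11264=-0.00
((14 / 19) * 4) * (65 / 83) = 3640 / 1577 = 2.31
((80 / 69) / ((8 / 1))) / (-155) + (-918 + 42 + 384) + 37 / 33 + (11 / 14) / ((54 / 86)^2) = -39133271641 / 80045658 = -488.89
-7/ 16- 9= -151/ 16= -9.44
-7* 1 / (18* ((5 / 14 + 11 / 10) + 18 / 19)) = -4655 / 28782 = -0.16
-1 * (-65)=65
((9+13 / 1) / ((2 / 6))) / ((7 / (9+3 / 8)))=2475 / 28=88.39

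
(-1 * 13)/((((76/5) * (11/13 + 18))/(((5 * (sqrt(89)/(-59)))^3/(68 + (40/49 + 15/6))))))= 0.00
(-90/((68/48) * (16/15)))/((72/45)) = -37.22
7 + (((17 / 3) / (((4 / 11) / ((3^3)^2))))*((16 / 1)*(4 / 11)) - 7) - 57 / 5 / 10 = 3304743 / 50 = 66094.86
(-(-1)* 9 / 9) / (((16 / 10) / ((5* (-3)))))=-75 / 8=-9.38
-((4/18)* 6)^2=-16/9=-1.78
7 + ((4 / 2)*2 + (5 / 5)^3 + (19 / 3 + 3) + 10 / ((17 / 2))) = 22.51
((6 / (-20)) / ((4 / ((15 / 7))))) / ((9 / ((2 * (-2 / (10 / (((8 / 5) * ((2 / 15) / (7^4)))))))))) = 0.00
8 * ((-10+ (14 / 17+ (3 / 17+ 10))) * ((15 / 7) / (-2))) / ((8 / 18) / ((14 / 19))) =-270 / 19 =-14.21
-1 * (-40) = 40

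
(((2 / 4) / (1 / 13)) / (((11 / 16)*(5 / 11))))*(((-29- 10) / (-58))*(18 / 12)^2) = 4563 / 145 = 31.47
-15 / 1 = -15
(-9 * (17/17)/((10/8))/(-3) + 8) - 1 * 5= 27/5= 5.40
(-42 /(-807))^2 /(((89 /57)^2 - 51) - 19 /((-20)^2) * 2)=-127360800 /2287861688491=-0.00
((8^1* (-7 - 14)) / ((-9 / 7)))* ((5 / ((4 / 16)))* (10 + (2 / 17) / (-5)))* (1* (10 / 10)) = 1329664 / 51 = 26071.84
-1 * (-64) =64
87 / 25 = 3.48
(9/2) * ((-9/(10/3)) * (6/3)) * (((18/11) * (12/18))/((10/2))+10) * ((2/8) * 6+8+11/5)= -7989111/2750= -2905.13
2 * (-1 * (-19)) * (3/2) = 57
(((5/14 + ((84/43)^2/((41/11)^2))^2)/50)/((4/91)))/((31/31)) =760612334004497/3864285813024400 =0.20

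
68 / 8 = 17 / 2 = 8.50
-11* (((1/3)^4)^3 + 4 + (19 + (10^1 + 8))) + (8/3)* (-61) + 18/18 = -325596197/531441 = -612.67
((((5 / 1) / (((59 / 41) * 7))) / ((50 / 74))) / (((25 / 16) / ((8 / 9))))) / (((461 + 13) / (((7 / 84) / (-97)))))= -24272 / 32043792375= -0.00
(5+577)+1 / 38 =22117 / 38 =582.03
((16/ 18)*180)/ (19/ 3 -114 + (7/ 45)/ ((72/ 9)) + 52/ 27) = -172800/ 114179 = -1.51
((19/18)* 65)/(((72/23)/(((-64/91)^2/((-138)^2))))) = 6080/10680579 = 0.00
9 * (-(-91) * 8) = 6552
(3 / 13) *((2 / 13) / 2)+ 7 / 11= 1216 / 1859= 0.65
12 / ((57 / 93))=372 / 19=19.58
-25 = -25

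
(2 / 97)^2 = 4 / 9409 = 0.00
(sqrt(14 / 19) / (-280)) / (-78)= sqrt(266) / 414960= 0.00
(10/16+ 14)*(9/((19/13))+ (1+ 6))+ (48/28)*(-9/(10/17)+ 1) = 446667/2660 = 167.92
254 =254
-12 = -12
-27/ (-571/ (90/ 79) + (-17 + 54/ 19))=46170/ 881281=0.05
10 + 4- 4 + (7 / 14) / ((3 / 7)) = 67 / 6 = 11.17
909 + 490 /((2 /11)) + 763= 4367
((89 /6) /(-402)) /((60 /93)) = -2759 /48240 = -0.06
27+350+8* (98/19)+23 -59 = 7263/19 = 382.26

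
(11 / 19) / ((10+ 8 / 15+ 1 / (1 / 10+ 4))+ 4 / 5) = 0.05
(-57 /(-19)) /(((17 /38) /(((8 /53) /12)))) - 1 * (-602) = 542478 /901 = 602.08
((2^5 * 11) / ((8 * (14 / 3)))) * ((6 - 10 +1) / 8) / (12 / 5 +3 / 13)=-715 / 532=-1.34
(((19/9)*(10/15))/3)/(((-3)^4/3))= 38/2187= 0.02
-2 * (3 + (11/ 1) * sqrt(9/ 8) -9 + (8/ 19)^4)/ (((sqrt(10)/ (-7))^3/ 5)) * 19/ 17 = -26679569 * sqrt(10)/ 116603 + 215061 * sqrt(5)/ 340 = 690.83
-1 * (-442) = 442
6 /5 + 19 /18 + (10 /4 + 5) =9.76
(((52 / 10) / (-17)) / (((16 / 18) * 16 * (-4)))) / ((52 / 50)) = 45 / 8704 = 0.01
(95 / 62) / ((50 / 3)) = 57 / 620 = 0.09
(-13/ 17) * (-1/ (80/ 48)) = 39/ 85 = 0.46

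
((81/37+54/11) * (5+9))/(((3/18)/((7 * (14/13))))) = 23782248/5291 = 4494.85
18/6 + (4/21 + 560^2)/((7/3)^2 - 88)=-19741209/5201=-3795.66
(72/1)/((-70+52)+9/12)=-96/23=-4.17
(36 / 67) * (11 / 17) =396 / 1139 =0.35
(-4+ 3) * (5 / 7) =-0.71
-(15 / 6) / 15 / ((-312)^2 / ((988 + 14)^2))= -27889 / 16224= -1.72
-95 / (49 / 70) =-950 / 7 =-135.71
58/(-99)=-0.59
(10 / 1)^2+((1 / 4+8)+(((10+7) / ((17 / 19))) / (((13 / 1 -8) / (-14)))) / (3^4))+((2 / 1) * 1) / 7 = 1223347 / 11340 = 107.88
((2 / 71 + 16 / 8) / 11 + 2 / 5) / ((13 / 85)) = 38794 / 10153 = 3.82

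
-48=-48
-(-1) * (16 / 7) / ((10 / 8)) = 64 / 35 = 1.83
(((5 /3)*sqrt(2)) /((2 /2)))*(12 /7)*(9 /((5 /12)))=432*sqrt(2) /7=87.28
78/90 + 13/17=416/255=1.63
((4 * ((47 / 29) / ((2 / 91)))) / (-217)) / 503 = -1222 / 452197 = -0.00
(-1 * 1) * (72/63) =-8/7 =-1.14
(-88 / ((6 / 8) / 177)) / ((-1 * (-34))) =-10384 / 17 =-610.82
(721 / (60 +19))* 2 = 1442 / 79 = 18.25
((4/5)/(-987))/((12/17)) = -17/14805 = -0.00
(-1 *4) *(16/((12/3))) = -16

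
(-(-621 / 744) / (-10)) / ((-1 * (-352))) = -207 / 872960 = -0.00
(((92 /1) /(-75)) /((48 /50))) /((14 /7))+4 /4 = 13 /36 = 0.36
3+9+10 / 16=101 / 8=12.62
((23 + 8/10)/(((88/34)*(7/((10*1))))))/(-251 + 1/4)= -34/649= -0.05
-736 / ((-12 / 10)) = 1840 / 3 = 613.33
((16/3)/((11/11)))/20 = 4/15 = 0.27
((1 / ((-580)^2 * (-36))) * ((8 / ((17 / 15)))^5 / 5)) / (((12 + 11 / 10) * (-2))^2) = -8640000 / 20491945586657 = -0.00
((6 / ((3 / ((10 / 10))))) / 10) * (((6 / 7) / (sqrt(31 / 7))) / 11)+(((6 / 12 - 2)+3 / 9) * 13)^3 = -753571 / 216+6 * sqrt(217) / 11935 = -3488.75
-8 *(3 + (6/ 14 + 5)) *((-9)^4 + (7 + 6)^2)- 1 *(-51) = -453743.29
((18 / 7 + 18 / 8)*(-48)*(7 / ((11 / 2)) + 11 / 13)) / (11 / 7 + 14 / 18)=-1104435 / 5291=-208.74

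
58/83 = 0.70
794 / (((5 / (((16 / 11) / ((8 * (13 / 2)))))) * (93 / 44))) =12704 / 6045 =2.10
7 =7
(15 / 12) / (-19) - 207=-15737 / 76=-207.07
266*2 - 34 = 498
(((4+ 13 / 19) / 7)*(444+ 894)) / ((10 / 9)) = 535869 / 665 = 805.82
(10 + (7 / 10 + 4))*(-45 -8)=-779.10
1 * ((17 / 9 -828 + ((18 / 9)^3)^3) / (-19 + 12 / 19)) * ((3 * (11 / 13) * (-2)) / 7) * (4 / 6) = -8.27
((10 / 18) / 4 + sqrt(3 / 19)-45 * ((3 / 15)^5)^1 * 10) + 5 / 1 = sqrt(57) / 19 + 22477 / 4500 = 5.39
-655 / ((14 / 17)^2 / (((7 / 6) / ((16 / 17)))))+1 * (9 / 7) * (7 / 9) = -3215327 / 2688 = -1196.18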